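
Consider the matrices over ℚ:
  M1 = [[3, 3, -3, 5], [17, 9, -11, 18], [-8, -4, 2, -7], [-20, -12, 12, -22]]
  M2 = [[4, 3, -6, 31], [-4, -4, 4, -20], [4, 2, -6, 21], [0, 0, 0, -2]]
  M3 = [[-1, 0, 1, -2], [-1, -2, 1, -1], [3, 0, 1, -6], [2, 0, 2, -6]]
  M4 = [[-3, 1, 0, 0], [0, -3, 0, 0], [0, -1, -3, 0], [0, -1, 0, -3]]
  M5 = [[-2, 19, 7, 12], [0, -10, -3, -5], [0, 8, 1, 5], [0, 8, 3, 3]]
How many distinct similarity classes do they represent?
2 classes: {M1, M2, M3, M5}, {M4}

Characteristic polynomials: χ_{M1} = (x + 2)^4, χ_{M2} = (x + 2)^4, χ_{M3} = (x + 2)^4, χ_{M4} = (x + 3)^4, χ_{M5} = (x + 2)^4.

{M1, M2, M3, M5}: invariant factors (x + 2)^2, (x + 2)^2.

{M4}: invariant factors x + 3, x + 3, (x + 3)^2.

Matrices are similar if and only if their invariant-factor lists agree; the partition into similarity classes is {M1, M2, M3, M5}, {M4}.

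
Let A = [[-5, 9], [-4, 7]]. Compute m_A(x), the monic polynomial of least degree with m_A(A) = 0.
m_A(x) = (x - 1)^2

The characteristic polynomial factors as (x - 1)^2. The minimal polynomial is ∏(x - λ)^{k_λ} where k_λ is the size of the largest Jordan block at λ.

For λ = 1: rank(A - I) = 1, and the largest Jordan block has size 2 (the smallest k with rank((A - I)^k) = rank((A - I)^(k+1))).

So m_A(x) = (x - 1)^2.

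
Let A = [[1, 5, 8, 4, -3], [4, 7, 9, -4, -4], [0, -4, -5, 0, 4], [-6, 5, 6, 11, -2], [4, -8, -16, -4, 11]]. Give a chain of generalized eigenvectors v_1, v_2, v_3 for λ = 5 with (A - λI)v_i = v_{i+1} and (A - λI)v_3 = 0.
v_1 = [[1, -2, 1, 2, 0]]^T, v_2 = [[2, 1, -2, 2, -4]]^T, v_3 = [[1, 0, 0, 1, 0]]^T

We seek v_1 ∈ ker((A - 5I)^3) \ ker((A - 5I)^2), then set v_{i+1} = (A - 5I) v_i.

One such chain is v_1 = [[1, -2, 1, 2, 0]]^T, v_2 = [[2, 1, -2, 2, -4]]^T, v_3 = [[1, 0, 0, 1, 0]]^T. Check: (A - 5I) v_3 = [[0, 0, 0, 0, 0]]^T = 0.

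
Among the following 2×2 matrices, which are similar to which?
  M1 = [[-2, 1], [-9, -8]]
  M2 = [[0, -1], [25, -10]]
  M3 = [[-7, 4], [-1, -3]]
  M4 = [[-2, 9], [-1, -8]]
Characteristic polynomials: χ_{M1} = (x + 5)^2, χ_{M2} = (x + 5)^2, χ_{M3} = (x + 5)^2, χ_{M4} = (x + 5)^2.

{M1, M2, M3, M4}: invariant factors (x + 5)^2.

Matrices are similar if and only if their invariant-factor lists agree; the partition into similarity classes is {M1, M2, M3, M4}.

1 class: {M1, M2, M3, M4}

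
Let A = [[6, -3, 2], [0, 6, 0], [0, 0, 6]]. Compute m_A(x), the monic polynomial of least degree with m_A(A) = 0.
The characteristic polynomial factors as (x - 6)^3. The minimal polynomial is ∏(x - λ)^{k_λ} where k_λ is the size of the largest Jordan block at λ.

For λ = 6: rank(A - 6I) = 1, and the largest Jordan block has size 2 (the smallest k with rank((A - 6I)^k) = rank((A - 6I)^(k+1))).

So m_A(x) = (x - 6)^2.

m_A(x) = (x - 6)^2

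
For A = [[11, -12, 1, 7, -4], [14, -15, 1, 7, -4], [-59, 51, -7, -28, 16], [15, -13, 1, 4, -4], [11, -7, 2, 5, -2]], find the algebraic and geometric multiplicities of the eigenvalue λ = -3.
The characteristic polynomial is x^2(x + 3)^3, so the factor x + 3 appears with exponent 3: the algebraic multiplicity is 3.

rank(A + 3I) = 3, so the eigenspace has dimension 5 - 3 = 2: the geometric multiplicity is 2.

Since 2 < 3, A is not diagonalizable.

algebraic multiplicity 3, geometric multiplicity 2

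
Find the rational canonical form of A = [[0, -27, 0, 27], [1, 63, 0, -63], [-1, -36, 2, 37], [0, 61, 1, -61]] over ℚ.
The invariant factors of A (the non-unit diagonal entries of the Smith normal form of xI - A over ℚ[x]) are (x - 3)^2(x - 1)(x + 3), each dividing the next. The characteristic polynomial is their product, (x - 3)^2(x - 1)(x + 3).

The rational canonical form is the block-diagonal matrix of companion matrices C(f_i):
R = [[0, 0, 0, 27], [1, 0, 0, -36], [0, 1, 0, 6], [0, 0, 1, 4]].

R = [[0, 0, 0, 27], [1, 0, 0, -36], [0, 1, 0, 6], [0, 0, 1, 4]]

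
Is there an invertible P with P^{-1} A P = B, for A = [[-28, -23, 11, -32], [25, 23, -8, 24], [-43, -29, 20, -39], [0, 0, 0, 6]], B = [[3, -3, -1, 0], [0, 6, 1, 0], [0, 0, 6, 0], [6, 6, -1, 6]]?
Both have characteristic polynomial (x - 6)^3(x - 3), but the minimal polynomial of A is (x - 6)^3(x - 3) while the minimal polynomial of B is (x - 6)^2(x - 3). The minimal polynomial is a similarity invariant, so A and B are not similar.

No.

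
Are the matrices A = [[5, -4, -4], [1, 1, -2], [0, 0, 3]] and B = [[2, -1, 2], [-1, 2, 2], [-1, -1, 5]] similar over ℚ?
Yes.

Two matrices over a field are similar if and only if they have the same invariant factors.

Both A and B have characteristic polynomial (x - 3)^3 and minimal polynomial (x - 3)^2. Computing further, both have invariant factors x - 3, (x - 3)^2. Hence A and B are similar.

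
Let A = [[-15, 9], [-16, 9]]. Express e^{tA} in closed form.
e^{tA} = [[(1 - 12*t)*e^{-3*t}, 9*t*e^{-3*t}], [-16*t*e^{-3*t}, (12*t + 1)*e^{-3*t}]]

A has Jordan form J = [[-3, 1], [0, -3]] with A = PJP^{-1}, so e^{tA} = P e^{tJ} P^{-1}.

For a Jordan block J_k(λ), e^{tJ_k(λ)} = e^{λt} · (I + tN + t^2 N^2/2! + ... + t^{k-1} N^{k-1}/(k-1)!) where N is the nilpotent superdiagonal part.

Assembling the blocks and conjugating back gives the entries of e^{tA} as shown above.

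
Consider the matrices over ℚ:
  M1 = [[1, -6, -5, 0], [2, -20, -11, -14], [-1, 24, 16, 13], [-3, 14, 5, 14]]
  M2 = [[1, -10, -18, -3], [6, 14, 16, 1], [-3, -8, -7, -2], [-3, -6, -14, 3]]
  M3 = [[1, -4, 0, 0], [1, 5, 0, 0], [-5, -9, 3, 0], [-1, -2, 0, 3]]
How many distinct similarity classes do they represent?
Characteristic polynomials: χ_{M1} = (x - 4)^3(x + 1), χ_{M2} = (x - 4)^3(x + 1), χ_{M3} = (x - 3)^4.

{M1, M2}: invariant factors (x - 4)^3(x + 1).

{M3}: invariant factors x - 3, (x - 3)^3.

Matrices are similar if and only if their invariant-factor lists agree; the partition into similarity classes is {M1, M2}, {M3}.

2 classes: {M1, M2}, {M3}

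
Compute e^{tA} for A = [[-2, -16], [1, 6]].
A has Jordan form J = [[2, 1], [0, 2]] with A = PJP^{-1}, so e^{tA} = P e^{tJ} P^{-1}.

For a Jordan block J_k(λ), e^{tJ_k(λ)} = e^{λt} · (I + tN + t^2 N^2/2! + ... + t^{k-1} N^{k-1}/(k-1)!) where N is the nilpotent superdiagonal part.

Assembling the blocks and conjugating back gives the entries of e^{tA} as shown above.

e^{tA} = [[(1 - 4*t)*e^{2*t}, -16*t*e^{2*t}], [t*e^{2*t}, (4*t + 1)*e^{2*t}]]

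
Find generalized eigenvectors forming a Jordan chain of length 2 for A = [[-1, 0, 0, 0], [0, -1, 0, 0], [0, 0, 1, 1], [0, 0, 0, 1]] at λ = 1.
We seek v_1 ∈ ker((A - I)^2) \ ker(A - I), then set v_{i+1} = (A - I) v_i.

One such chain is v_1 = [[0, 0, 0, 1]]^T, v_2 = [[0, 0, 1, 0]]^T. Check: (A - I) v_2 = [[0, 0, 0, 0]]^T = 0.

v_1 = [[0, 0, 0, 1]]^T, v_2 = [[0, 0, 1, 0]]^T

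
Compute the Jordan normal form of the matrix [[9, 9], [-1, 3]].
The characteristic polynomial is det(xI - A) = (x - 6)^2, so the eigenvalues are 6 (algebraic multiplicity 2).

For λ = 6: rank(A - 6I) = 1, rank((A - 6I)^2) = 0. The eigenspace has dimension 2 - 1 = 1, so there is 1 Jordan block; the rank sequence gives block sizes [2].

Assembling the blocks gives the Jordan form J above.

J = [[6, 1], [0, 6]]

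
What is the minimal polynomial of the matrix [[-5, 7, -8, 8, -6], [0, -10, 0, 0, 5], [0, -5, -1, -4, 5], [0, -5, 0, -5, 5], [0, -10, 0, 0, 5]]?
m_A(x) = x(x + 1)(x + 5)^2

The characteristic polynomial factors as x(x + 1)(x + 5)^3. The minimal polynomial is ∏(x - λ)^{k_λ} where k_λ is the size of the largest Jordan block at λ.

For λ = -5: rank(A + 5I) = 3, and the largest Jordan block has size 2 (the smallest k with rank((A + 5I)^k) = rank((A + 5I)^(k+1))).
For λ = -1: rank(A + I) = 4, and the largest Jordan block has size 1 (the smallest k with rank((A + I)^k) = rank((A + I)^(k+1))).
For λ = 0: rank(A) = 4, and the largest Jordan block has size 1 (the smallest k with rank(A^k) = rank(A^(k+1))).

So m_A(x) = x(x + 1)(x + 5)^2.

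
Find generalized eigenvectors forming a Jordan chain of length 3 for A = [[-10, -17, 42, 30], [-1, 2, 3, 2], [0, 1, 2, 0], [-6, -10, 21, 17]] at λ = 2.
v_1 = [[-2, 0, 1, -2]]^T, v_2 = [[6, 1, 0, 3]]^T, v_3 = [[1, 0, 1, -1]]^T

We seek v_1 ∈ ker((A - 2I)^3) \ ker((A - 2I)^2), then set v_{i+1} = (A - 2I) v_i.

One such chain is v_1 = [[-2, 0, 1, -2]]^T, v_2 = [[6, 1, 0, 3]]^T, v_3 = [[1, 0, 1, -1]]^T. Check: (A - 2I) v_3 = [[0, 0, 0, 0]]^T = 0.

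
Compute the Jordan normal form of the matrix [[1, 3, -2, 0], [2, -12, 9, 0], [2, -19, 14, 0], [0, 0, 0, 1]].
J = [[1, 1, 0, 0], [0, 1, 1, 0], [0, 0, 1, 0], [0, 0, 0, 1]]

The characteristic polynomial is det(xI - A) = (x - 1)^4, so the eigenvalues are 1 (algebraic multiplicity 4).

For λ = 1: rank(A - I) = 2, rank((A - I)^2) = 1, rank((A - I)^3) = 0. The eigenspace has dimension 4 - 2 = 2, so there are 2 Jordan blocks; the rank sequence gives block sizes [3, 1].

Assembling the blocks gives the Jordan form J above.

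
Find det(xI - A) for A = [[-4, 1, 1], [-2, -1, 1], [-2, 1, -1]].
χ_A(x) = (x + 2)^3

xI - A = [[x + 4, -1, -1], [2, x + 1, -1], [2, -1, x + 1]].

Expanding det(xI - A) along the first row:
det(xI - A) = + (x + 4)·det([[x + 1, -1], [-1, x + 1]]) - (-1)·det([[2, -1], [2, x + 1]]) + (-1)·det([[2, x + 1], [2, -1]]).

Evaluating gives χ_A(x) = x^3 + 6x^2 + 12x + 8 = (x + 2)^3.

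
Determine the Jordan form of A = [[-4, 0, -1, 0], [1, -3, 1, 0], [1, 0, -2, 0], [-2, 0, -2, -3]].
The characteristic polynomial is det(xI - A) = (x + 3)^4, so the eigenvalues are -3 (algebraic multiplicity 4).

For λ = -3: rank(A + 3I) = 1, rank((A + 3I)^2) = 0. The eigenspace has dimension 4 - 1 = 3, so there are 3 Jordan blocks; the rank sequence gives block sizes [2, 1, 1].

Assembling the blocks gives the Jordan form J above.

J = [[-3, 1, 0, 0], [0, -3, 0, 0], [0, 0, -3, 0], [0, 0, 0, -3]]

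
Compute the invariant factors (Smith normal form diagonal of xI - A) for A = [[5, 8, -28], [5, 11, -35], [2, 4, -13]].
The Jordan structure of A has elementary divisors (x - 1)^2, (x - 1). Arranging the block sizes at each eigenvalue in decreasing order and taking row products gives the invariant factors.

Invariant factors (smallest first, each dividing the next): x - 1, (x - 1)^2.

Check: the last factor (x - 1)^2 is the minimal polynomial, and the product (x - 1)^3 is the characteristic polynomial.

x - 1, (x - 1)^2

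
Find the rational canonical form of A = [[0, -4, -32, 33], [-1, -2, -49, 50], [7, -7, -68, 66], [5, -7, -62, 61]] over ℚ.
The invariant factors of A (the non-unit diagonal entries of the Smith normal form of xI - A over ℚ[x]) are (x + 3)(x + 4)(x^2 + 2x - 6), each dividing the next. The characteristic polynomial is their product, (x + 3)(x + 4)(x^2 + 2x - 6).

The rational canonical form is the block-diagonal matrix of companion matrices C(f_i):
R = [[0, 0, 0, 72], [1, 0, 0, 18], [0, 1, 0, -20], [0, 0, 1, -9]].

Note the characteristic polynomial does not split into linear factors over ℚ, so A has no Jordan form over ℚ; the rational canonical form exists over any field.

R = [[0, 0, 0, 72], [1, 0, 0, 18], [0, 1, 0, -20], [0, 0, 1, -9]]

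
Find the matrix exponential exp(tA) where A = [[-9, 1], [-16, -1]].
e^{tA} = [[(1 - 4*t)*e^{-5*t}, t*e^{-5*t}], [-16*t*e^{-5*t}, (4*t + 1)*e^{-5*t}]]

A has Jordan form J = [[-5, 1], [0, -5]] with A = PJP^{-1}, so e^{tA} = P e^{tJ} P^{-1}.

For a Jordan block J_k(λ), e^{tJ_k(λ)} = e^{λt} · (I + tN + t^2 N^2/2! + ... + t^{k-1} N^{k-1}/(k-1)!) where N is the nilpotent superdiagonal part.

Assembling the blocks and conjugating back gives the entries of e^{tA} as shown above.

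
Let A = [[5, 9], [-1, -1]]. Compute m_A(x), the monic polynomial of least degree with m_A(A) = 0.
The characteristic polynomial factors as (x - 2)^2. The minimal polynomial is ∏(x - λ)^{k_λ} where k_λ is the size of the largest Jordan block at λ.

For λ = 2: rank(A - 2I) = 1, and the largest Jordan block has size 2 (the smallest k with rank((A - 2I)^k) = rank((A - 2I)^(k+1))).

So m_A(x) = (x - 2)^2.

m_A(x) = (x - 2)^2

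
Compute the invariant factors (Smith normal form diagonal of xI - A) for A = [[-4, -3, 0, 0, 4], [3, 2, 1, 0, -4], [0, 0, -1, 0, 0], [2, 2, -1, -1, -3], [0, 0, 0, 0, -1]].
The Jordan structure of A has elementary divisors (x + 1)^3, (x + 1)^2. Arranging the block sizes at each eigenvalue in decreasing order and taking row products gives the invariant factors.

Invariant factors (smallest first, each dividing the next): (x + 1)^2, (x + 1)^3.

Check: the last factor (x + 1)^3 is the minimal polynomial, and the product (x + 1)^5 is the characteristic polynomial.

(x + 1)^2, (x + 1)^3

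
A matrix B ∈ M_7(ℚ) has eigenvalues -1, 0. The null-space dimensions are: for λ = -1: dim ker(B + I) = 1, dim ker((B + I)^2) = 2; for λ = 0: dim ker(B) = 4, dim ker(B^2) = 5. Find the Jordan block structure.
λ = -1: successive nullity increments [1, 1] count blocks of size ≥ k; block sizes are [2].
λ = 0: successive nullity increments [4, 1] count blocks of size ≥ k; block sizes are [2, 1, 1, 1].

Jordan blocks: (-1, 2), (0, 2), (0, 1), (0, 1), (0, 1)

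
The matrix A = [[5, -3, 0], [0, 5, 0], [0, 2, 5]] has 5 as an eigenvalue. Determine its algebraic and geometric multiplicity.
The characteristic polynomial is (x - 5)^3, so the factor x - 5 appears with exponent 3: the algebraic multiplicity is 3.

rank(A - 5I) = 1, so the eigenspace has dimension 3 - 1 = 2: the geometric multiplicity is 2.

Since 2 < 3, A is not diagonalizable.

algebraic multiplicity 3, geometric multiplicity 2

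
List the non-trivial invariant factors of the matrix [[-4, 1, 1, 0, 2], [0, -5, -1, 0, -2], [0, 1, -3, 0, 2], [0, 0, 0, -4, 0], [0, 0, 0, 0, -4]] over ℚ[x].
The Jordan structure of A has elementary divisors (x + 4)^2, (x + 4), (x + 4), (x + 4). Arranging the block sizes at each eigenvalue in decreasing order and taking row products gives the invariant factors.

Invariant factors (smallest first, each dividing the next): x + 4, x + 4, x + 4, (x + 4)^2.

Check: the last factor (x + 4)^2 is the minimal polynomial, and the product (x + 4)^5 is the characteristic polynomial.

x + 4, x + 4, x + 4, (x + 4)^2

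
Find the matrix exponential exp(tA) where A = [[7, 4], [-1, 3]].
A has Jordan form J = [[5, 1], [0, 5]] with A = PJP^{-1}, so e^{tA} = P e^{tJ} P^{-1}.

For a Jordan block J_k(λ), e^{tJ_k(λ)} = e^{λt} · (I + tN + t^2 N^2/2! + ... + t^{k-1} N^{k-1}/(k-1)!) where N is the nilpotent superdiagonal part.

Assembling the blocks and conjugating back gives the entries of e^{tA} as shown above.

e^{tA} = [[(2*t + 1)*e^{5*t}, 4*t*e^{5*t}], [-t*e^{5*t}, (1 - 2*t)*e^{5*t}]]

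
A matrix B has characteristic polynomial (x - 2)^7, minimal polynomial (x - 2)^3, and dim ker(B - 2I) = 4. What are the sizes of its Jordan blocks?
Jordan blocks: (2, 3), (2, 2), (2, 1), (2, 1)

λ = 2: algebraic multiplicity 7 (exponent in χ_B), largest block size 3 (exponent in m_B), 4 blocks (geometric multiplicity). These force block sizes [3, 2, 1, 1].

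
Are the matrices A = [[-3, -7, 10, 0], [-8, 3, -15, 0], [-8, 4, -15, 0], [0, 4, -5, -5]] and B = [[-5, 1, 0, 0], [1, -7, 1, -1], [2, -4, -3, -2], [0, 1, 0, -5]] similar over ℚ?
Yes.

Two matrices over a field are similar if and only if they have the same invariant factors.

Both A and B have characteristic polynomial (x + 5)^4 and minimal polynomial (x + 5)^3. Computing further, both have invariant factors x + 5, (x + 5)^3. Hence A and B are similar.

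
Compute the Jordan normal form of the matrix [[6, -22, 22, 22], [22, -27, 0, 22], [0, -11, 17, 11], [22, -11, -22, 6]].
J = [[-5, 0, 0, 0], [0, -5, 0, 0], [0, 0, 6, 0], [0, 0, 0, 6]]

The characteristic polynomial is det(xI - A) = (x - 6)^2(x + 5)^2, so the eigenvalues are -5 (algebraic multiplicity 2), 6 (algebraic multiplicity 2).

For λ = -5: rank(A + 5I) = 2. The eigenspace has dimension 4 - 2 = 2, so there are 2 Jordan blocks; the rank sequence gives block sizes [1, 1].

For λ = 6: rank(A - 6I) = 2. The eigenspace has dimension 4 - 2 = 2, so there are 2 Jordan blocks; the rank sequence gives block sizes [1, 1].

Assembling the blocks gives the Jordan form J above.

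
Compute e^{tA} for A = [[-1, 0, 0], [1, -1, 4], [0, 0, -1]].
e^{tA} = [[e^{-t}, 0, 0], [t*e^{-t}, e^{-t}, 4*t*e^{-t}], [0, 0, e^{-t}]]

A has Jordan form J = [[-1, 1, 0], [0, -1, 0], [0, 0, -1]] with A = PJP^{-1}, so e^{tA} = P e^{tJ} P^{-1}.

For a Jordan block J_k(λ), e^{tJ_k(λ)} = e^{λt} · (I + tN + t^2 N^2/2! + ... + t^{k-1} N^{k-1}/(k-1)!) where N is the nilpotent superdiagonal part.

Assembling the blocks and conjugating back gives the entries of e^{tA} as shown above.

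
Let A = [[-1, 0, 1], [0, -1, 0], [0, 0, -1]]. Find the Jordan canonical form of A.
J = [[-1, 1, 0], [0, -1, 0], [0, 0, -1]]

The characteristic polynomial is det(xI - A) = (x + 1)^3, so the eigenvalues are -1 (algebraic multiplicity 3).

For λ = -1: rank(A + I) = 1, rank((A + I)^2) = 0. The eigenspace has dimension 3 - 1 = 2, so there are 2 Jordan blocks; the rank sequence gives block sizes [2, 1].

Assembling the blocks gives the Jordan form J above.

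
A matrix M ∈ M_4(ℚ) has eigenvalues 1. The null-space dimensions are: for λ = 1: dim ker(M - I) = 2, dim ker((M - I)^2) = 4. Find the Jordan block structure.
Jordan blocks: (1, 2), (1, 2)

λ = 1: successive nullity increments [2, 2] count blocks of size ≥ k; block sizes are [2, 2].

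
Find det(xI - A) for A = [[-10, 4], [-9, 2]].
xI - A = [[x + 10, -4], [9, x - 2]].

Expanding det(xI - A) along the first row:
det(xI - A) = + (x + 10)·det([[x - 2]]) - (-4)·det([[9]]).

Evaluating gives χ_A(x) = x^2 + 8x + 16 = (x + 4)^2.

χ_A(x) = (x + 4)^2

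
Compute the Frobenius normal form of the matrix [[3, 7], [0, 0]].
The invariant factors of A (the non-unit diagonal entries of the Smith normal form of xI - A over ℚ[x]) are x(x - 3), each dividing the next. The characteristic polynomial is their product, x(x - 3).

The rational canonical form is the block-diagonal matrix of companion matrices C(f_i):
R = [[0, 0], [1, 3]].

R = [[0, 0], [1, 3]]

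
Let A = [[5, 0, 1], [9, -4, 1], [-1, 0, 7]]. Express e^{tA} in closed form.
e^{tA} = [[(1 - t)*e^{6*t}, 0, t*e^{6*t}], [((1 - t)*e^{10*t} - 1)*e^{-4*t}, e^{-4*t}, t*e^{6*t}], [-t*e^{6*t}, 0, (t + 1)*e^{6*t}]]

A has Jordan form J = [[-4, 0, 0], [0, 6, 1], [0, 0, 6]] with A = PJP^{-1}, so e^{tA} = P e^{tJ} P^{-1}.

For a Jordan block J_k(λ), e^{tJ_k(λ)} = e^{λt} · (I + tN + t^2 N^2/2! + ... + t^{k-1} N^{k-1}/(k-1)!) where N is the nilpotent superdiagonal part.

Assembling the blocks and conjugating back gives the entries of e^{tA} as shown above.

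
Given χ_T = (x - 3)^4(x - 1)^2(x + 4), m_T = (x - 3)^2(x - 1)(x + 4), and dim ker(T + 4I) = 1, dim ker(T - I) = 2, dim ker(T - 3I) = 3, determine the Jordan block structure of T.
λ = -4: algebraic multiplicity 1 (exponent in χ_T), largest block size 1 (exponent in m_T), 1 block (geometric multiplicity). This forces block sizes [1].
λ = 1: algebraic multiplicity 2 (exponent in χ_T), largest block size 1 (exponent in m_T), 2 blocks (geometric multiplicity). These force block sizes [1, 1].
λ = 3: algebraic multiplicity 4 (exponent in χ_T), largest block size 2 (exponent in m_T), 3 blocks (geometric multiplicity). These force block sizes [2, 1, 1].

Jordan blocks: (-4, 1), (1, 1), (1, 1), (3, 2), (3, 1), (3, 1)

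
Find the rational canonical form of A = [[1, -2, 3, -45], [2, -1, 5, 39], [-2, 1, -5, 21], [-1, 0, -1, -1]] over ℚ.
R = [[-4, 0, 0, 0], [0, 0, 0, 60], [0, 1, 0, 23], [0, 0, 1, -2]]

The invariant factors of A (the non-unit diagonal entries of the Smith normal form of xI - A over ℚ[x]) are x + 4, (x - 5)(x + 3)(x + 4), each dividing the next. The characteristic polynomial is their product, (x - 5)(x + 3)(x + 4)^2.

The rational canonical form is the block-diagonal matrix of companion matrices C(f_i):
R = [[-4, 0, 0, 0], [0, 0, 0, 60], [0, 1, 0, 23], [0, 0, 1, -2]].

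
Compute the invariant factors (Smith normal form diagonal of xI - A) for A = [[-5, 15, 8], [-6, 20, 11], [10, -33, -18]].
The Jordan structure of A has elementary divisors (x + 1)^3. Arranging the block sizes at each eigenvalue in decreasing order and taking row products gives the invariant factors.

Invariant factors (smallest first, each dividing the next): (x + 1)^3.

Check: the last factor (x + 1)^3 is the minimal polynomial, and the product (x + 1)^3 is the characteristic polynomial.

(x + 1)^3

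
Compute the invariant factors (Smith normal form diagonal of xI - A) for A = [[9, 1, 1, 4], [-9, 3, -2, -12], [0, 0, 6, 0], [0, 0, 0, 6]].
The Jordan structure of A has elementary divisors (x - 6)^3, (x - 6). Arranging the block sizes at each eigenvalue in decreasing order and taking row products gives the invariant factors.

Invariant factors (smallest first, each dividing the next): x - 6, (x - 6)^3.

Check: the last factor (x - 6)^3 is the minimal polynomial, and the product (x - 6)^4 is the characteristic polynomial.

x - 6, (x - 6)^3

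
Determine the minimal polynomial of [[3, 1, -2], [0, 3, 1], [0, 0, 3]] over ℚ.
m_A(x) = (x - 3)^3

The characteristic polynomial factors as (x - 3)^3. The minimal polynomial is ∏(x - λ)^{k_λ} where k_λ is the size of the largest Jordan block at λ.

For λ = 3: rank(A - 3I) = 2, and the largest Jordan block has size 3 (the smallest k with rank((A - 3I)^k) = rank((A - 3I)^(k+1))).

So m_A(x) = (x - 3)^3.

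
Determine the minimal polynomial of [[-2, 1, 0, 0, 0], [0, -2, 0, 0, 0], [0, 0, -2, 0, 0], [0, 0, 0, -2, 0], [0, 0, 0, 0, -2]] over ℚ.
m_A(x) = (x + 2)^2

The characteristic polynomial factors as (x + 2)^5. The minimal polynomial is ∏(x - λ)^{k_λ} where k_λ is the size of the largest Jordan block at λ.

For λ = -2: rank(A + 2I) = 1, and the largest Jordan block has size 2 (the smallest k with rank((A + 2I)^k) = rank((A + 2I)^(k+1))).

So m_A(x) = (x + 2)^2.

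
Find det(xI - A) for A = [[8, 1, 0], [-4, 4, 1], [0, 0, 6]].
χ_A(x) = (x - 6)^3

xI - A = [[x - 8, -1, 0], [4, x - 4, -1], [0, 0, x - 6]].

Expanding det(xI - A) along the first row:
det(xI - A) = + (x - 8)·det([[x - 4, -1], [0, x - 6]]) - (-1)·det([[4, -1], [0, x - 6]]) + (0)·det([[4, x - 4], [0, 0]]).

Evaluating gives χ_A(x) = x^3 - 18x^2 + 108x - 216 = (x - 6)^3.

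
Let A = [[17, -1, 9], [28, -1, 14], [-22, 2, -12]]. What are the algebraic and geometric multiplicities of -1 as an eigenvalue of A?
algebraic multiplicity 2, geometric multiplicity 1

The characteristic polynomial is (x - 6)(x + 1)^2, so the factor x + 1 appears with exponent 2: the algebraic multiplicity is 2.

rank(A + I) = 2, so the eigenspace has dimension 3 - 2 = 1: the geometric multiplicity is 1.

Since 1 < 2, A is not diagonalizable.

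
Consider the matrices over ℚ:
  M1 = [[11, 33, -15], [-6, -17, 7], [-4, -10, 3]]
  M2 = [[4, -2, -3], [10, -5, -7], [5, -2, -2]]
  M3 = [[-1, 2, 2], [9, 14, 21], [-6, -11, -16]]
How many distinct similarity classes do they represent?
1 class: {M1, M2, M3}

Characteristic polynomials: χ_{M1} = (x + 1)^3, χ_{M2} = (x + 1)^3, χ_{M3} = (x + 1)^3.

{M1, M2, M3}: invariant factors (x + 1)^3.

Matrices are similar if and only if their invariant-factor lists agree; the partition into similarity classes is {M1, M2, M3}.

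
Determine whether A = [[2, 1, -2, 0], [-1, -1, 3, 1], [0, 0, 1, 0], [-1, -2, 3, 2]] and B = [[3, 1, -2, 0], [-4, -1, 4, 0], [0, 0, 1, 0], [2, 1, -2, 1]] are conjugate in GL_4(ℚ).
Both have characteristic polynomial (x - 1)^4, but the minimal polynomial of A is (x - 1)^3 while the minimal polynomial of B is (x - 1)^2. The minimal polynomial is a similarity invariant, so A and B are not similar.

No.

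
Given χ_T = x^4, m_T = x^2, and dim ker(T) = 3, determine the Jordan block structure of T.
λ = 0: algebraic multiplicity 4 (exponent in χ_T), largest block size 2 (exponent in m_T), 3 blocks (geometric multiplicity). These force block sizes [2, 1, 1].

Jordan blocks: (0, 2), (0, 1), (0, 1)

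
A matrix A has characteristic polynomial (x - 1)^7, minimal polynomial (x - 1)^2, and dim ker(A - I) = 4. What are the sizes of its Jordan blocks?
λ = 1: algebraic multiplicity 7 (exponent in χ_A), largest block size 2 (exponent in m_A), 4 blocks (geometric multiplicity). These force block sizes [2, 2, 2, 1].

Jordan blocks: (1, 2), (1, 2), (1, 2), (1, 1)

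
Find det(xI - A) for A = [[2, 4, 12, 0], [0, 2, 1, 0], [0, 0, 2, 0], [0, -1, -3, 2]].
χ_A(x) = (x - 2)^4

xI - A = [[x - 2, -4, -12, 0], [0, x - 2, -1, 0], [0, 0, x - 2, 0], [0, 1, 3, x - 2]].

Expanding det(xI - A) along the first row:
det(xI - A) = + (x - 2)·det([[x - 2, -1, 0], [0, x - 2, 0], [1, 3, x - 2]]) - (-4)·det([[0, -1, 0], [0, x - 2, 0], [0, 3, x - 2]]) + (-12)·det([[0, x - 2, 0], [0, 0, 0], [0, 1, x - 2]]) - (0)·det([[0, x - 2, -1], [0, 0, x - 2], [0, 1, 3]]).

Evaluating gives χ_A(x) = x^4 - 8x^3 + 24x^2 - 32x + 16 = (x - 2)^4.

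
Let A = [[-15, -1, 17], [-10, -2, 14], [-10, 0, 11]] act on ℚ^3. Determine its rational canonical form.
R = [[0, 0, 20], [1, 0, -3], [0, 1, -6]]

The invariant factors of A (the non-unit diagonal entries of the Smith normal form of xI - A over ℚ[x]) are (x + 4)(x^2 + 2x - 5), each dividing the next. The characteristic polynomial is their product, (x + 4)(x^2 + 2x - 5).

The rational canonical form is the block-diagonal matrix of companion matrices C(f_i):
R = [[0, 0, 20], [1, 0, -3], [0, 1, -6]].

Note the characteristic polynomial does not split into linear factors over ℚ, so A has no Jordan form over ℚ; the rational canonical form exists over any field.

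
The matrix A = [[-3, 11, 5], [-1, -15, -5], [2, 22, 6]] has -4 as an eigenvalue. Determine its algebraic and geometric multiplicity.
algebraic multiplicity 3, geometric multiplicity 2

The characteristic polynomial is (x + 4)^3, so the factor x + 4 appears with exponent 3: the algebraic multiplicity is 3.

rank(A + 4I) = 1, so the eigenspace has dimension 3 - 1 = 2: the geometric multiplicity is 2.

Since 2 < 3, A is not diagonalizable.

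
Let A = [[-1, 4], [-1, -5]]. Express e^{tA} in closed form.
A has Jordan form J = [[-3, 1], [0, -3]] with A = PJP^{-1}, so e^{tA} = P e^{tJ} P^{-1}.

For a Jordan block J_k(λ), e^{tJ_k(λ)} = e^{λt} · (I + tN + t^2 N^2/2! + ... + t^{k-1} N^{k-1}/(k-1)!) where N is the nilpotent superdiagonal part.

Assembling the blocks and conjugating back gives the entries of e^{tA} as shown above.

e^{tA} = [[(2*t + 1)*e^{-3*t}, 4*t*e^{-3*t}], [-t*e^{-3*t}, (1 - 2*t)*e^{-3*t}]]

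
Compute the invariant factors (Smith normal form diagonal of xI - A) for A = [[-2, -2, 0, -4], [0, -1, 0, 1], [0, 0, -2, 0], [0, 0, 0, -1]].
The Jordan structure of A has elementary divisors (x + 2), (x + 2), (x + 1)^2. Arranging the block sizes at each eigenvalue in decreasing order and taking row products gives the invariant factors.

Invariant factors (smallest first, each dividing the next): x + 2, (x + 1)^2(x + 2).

Check: the last factor (x + 1)^2(x + 2) is the minimal polynomial, and the product (x + 1)^2(x + 2)^2 is the characteristic polynomial.

x + 2, (x + 1)^2(x + 2)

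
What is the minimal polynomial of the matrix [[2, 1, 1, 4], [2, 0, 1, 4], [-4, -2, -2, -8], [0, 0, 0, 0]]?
The characteristic polynomial factors as x^4. The minimal polynomial is ∏(x - λ)^{k_λ} where k_λ is the size of the largest Jordan block at λ.

For λ = 0: rank(A) = 2, and the largest Jordan block has size 3 (the smallest k with rank(A^k) = rank(A^(k+1))).

So m_A(x) = x^3.

m_A(x) = x^3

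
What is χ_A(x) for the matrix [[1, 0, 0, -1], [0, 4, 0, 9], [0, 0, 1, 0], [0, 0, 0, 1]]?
χ_A(x) = (x - 4)(x - 1)^3

xI - A = [[x - 1, 0, 0, 1], [0, x - 4, 0, -9], [0, 0, x - 1, 0], [0, 0, 0, x - 1]].

Expanding det(xI - A) along the first row:
det(xI - A) = + (x - 1)·det([[x - 4, 0, -9], [0, x - 1, 0], [0, 0, x - 1]]) - (0)·det([[0, 0, -9], [0, x - 1, 0], [0, 0, x - 1]]) + (0)·det([[0, x - 4, -9], [0, 0, 0], [0, 0, x - 1]]) - (1)·det([[0, x - 4, 0], [0, 0, x - 1], [0, 0, 0]]).

Evaluating gives χ_A(x) = x^4 - 7x^3 + 15x^2 - 13x + 4 = (x - 4)(x - 1)^3.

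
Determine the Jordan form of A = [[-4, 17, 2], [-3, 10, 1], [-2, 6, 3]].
J = [[3, 1, 0], [0, 3, 1], [0, 0, 3]]

The characteristic polynomial is det(xI - A) = (x - 3)^3, so the eigenvalues are 3 (algebraic multiplicity 3).

For λ = 3: rank(A - 3I) = 2, rank((A - 3I)^2) = 1, rank((A - 3I)^3) = 0. The eigenspace has dimension 3 - 2 = 1, so there is 1 Jordan block; the rank sequence gives block sizes [3].

Assembling the blocks gives the Jordan form J above.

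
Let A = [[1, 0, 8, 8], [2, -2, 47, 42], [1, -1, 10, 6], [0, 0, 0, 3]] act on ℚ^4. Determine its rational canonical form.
The invariant factors of A (the non-unit diagonal entries of the Smith normal form of xI - A over ℚ[x]) are x - 3, (x - 3)^3, each dividing the next. The characteristic polynomial is their product, (x - 3)^4.

The rational canonical form is the block-diagonal matrix of companion matrices C(f_i):
R = [[3, 0, 0, 0], [0, 0, 0, 27], [0, 1, 0, -27], [0, 0, 1, 9]].

R = [[3, 0, 0, 0], [0, 0, 0, 27], [0, 1, 0, -27], [0, 0, 1, 9]]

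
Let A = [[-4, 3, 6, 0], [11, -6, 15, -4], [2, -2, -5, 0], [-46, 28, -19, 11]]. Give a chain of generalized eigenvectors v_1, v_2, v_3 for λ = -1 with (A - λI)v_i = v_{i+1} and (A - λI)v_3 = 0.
v_1 = [[2, 0, 1, 9]]^T, v_2 = [[0, 1, 0, -3]]^T, v_3 = [[3, 7, -2, -8]]^T

We seek v_1 ∈ ker((A + I)^3) \ ker((A + I)^2), then set v_{i+1} = (A + I) v_i.

One such chain is v_1 = [[2, 0, 1, 9]]^T, v_2 = [[0, 1, 0, -3]]^T, v_3 = [[3, 7, -2, -8]]^T. Check: (A + I) v_3 = [[0, 0, 0, 0]]^T = 0.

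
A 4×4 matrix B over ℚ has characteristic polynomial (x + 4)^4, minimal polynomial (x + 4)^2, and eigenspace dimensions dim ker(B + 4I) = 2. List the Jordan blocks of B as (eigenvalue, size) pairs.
Jordan blocks: (-4, 2), (-4, 2)

λ = -4: algebraic multiplicity 4 (exponent in χ_B), largest block size 2 (exponent in m_B), 2 blocks (geometric multiplicity). These force block sizes [2, 2].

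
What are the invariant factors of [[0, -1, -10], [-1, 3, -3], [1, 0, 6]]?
(x - 3)^3

The Jordan structure of A has elementary divisors (x - 3)^3. Arranging the block sizes at each eigenvalue in decreasing order and taking row products gives the invariant factors.

Invariant factors (smallest first, each dividing the next): (x - 3)^3.

Check: the last factor (x - 3)^3 is the minimal polynomial, and the product (x - 3)^3 is the characteristic polynomial.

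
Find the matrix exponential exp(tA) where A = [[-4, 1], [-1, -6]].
e^{tA} = [[(t + 1)*e^{-5*t}, t*e^{-5*t}], [-t*e^{-5*t}, (1 - t)*e^{-5*t}]]

A has Jordan form J = [[-5, 1], [0, -5]] with A = PJP^{-1}, so e^{tA} = P e^{tJ} P^{-1}.

For a Jordan block J_k(λ), e^{tJ_k(λ)} = e^{λt} · (I + tN + t^2 N^2/2! + ... + t^{k-1} N^{k-1}/(k-1)!) where N is the nilpotent superdiagonal part.

Assembling the blocks and conjugating back gives the entries of e^{tA} as shown above.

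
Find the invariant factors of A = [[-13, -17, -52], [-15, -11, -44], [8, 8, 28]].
(x - 4)^2(x + 4)

The Jordan structure of A has elementary divisors (x + 4), (x - 4)^2. Arranging the block sizes at each eigenvalue in decreasing order and taking row products gives the invariant factors.

Invariant factors (smallest first, each dividing the next): (x - 4)^2(x + 4).

Check: the last factor (x - 4)^2(x + 4) is the minimal polynomial, and the product (x - 4)^2(x + 4) is the characteristic polynomial.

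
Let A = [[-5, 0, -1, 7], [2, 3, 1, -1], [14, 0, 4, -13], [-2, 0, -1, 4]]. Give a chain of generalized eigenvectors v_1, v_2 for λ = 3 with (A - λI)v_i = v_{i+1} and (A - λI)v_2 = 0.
We seek v_1 ∈ ker((A - 3I)^2) \ ker(A - 3I), then set v_{i+1} = (A - 3I) v_i.

One such chain is v_1 = [[2, 0, -1, 2]]^T, v_2 = [[-1, 1, 1, -1]]^T. Check: (A - 3I) v_2 = [[0, 0, 0, 0]]^T = 0.

v_1 = [[2, 0, -1, 2]]^T, v_2 = [[-1, 1, 1, -1]]^T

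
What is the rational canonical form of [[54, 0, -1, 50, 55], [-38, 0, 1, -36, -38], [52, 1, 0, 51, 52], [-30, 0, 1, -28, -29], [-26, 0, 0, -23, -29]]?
R = [[0, 0, 0, 0, 20], [1, 0, 0, 0, -11], [0, 1, 0, 0, -8], [0, 0, 1, 0, 3], [0, 0, 0, 1, -3]]

The invariant factors of A (the non-unit diagonal entries of the Smith normal form of xI - A over ℚ[x]) are (x - 1)(x + 4)(x^3 + x + 5), each dividing the next. The characteristic polynomial is their product, (x - 1)(x + 4)(x^3 + x + 5).

The rational canonical form is the block-diagonal matrix of companion matrices C(f_i):
R = [[0, 0, 0, 0, 20], [1, 0, 0, 0, -11], [0, 1, 0, 0, -8], [0, 0, 1, 0, 3], [0, 0, 0, 1, -3]].

Note the characteristic polynomial does not split into linear factors over ℚ, so A has no Jordan form over ℚ; the rational canonical form exists over any field.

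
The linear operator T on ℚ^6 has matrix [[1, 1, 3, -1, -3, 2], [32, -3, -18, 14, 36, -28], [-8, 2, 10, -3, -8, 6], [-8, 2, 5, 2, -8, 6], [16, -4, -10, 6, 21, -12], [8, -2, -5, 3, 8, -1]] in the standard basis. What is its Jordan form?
The characteristic polynomial is det(xI - A) = (x - 5)^6, so the eigenvalues are 5 (algebraic multiplicity 6).

For λ = 5: rank(A - 5I) = 2, rank((A - 5I)^2) = 0. The eigenspace has dimension 6 - 2 = 4, so there are 4 Jordan blocks; the rank sequence gives block sizes [2, 2, 1, 1].

Assembling the blocks gives the Jordan form J above.

J = [[5, 1, 0, 0, 0, 0], [0, 5, 0, 0, 0, 0], [0, 0, 5, 1, 0, 0], [0, 0, 0, 5, 0, 0], [0, 0, 0, 0, 5, 0], [0, 0, 0, 0, 0, 5]]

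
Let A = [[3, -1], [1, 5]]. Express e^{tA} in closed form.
e^{tA} = [[(1 - t)*e^{4*t}, -t*e^{4*t}], [t*e^{4*t}, (t + 1)*e^{4*t}]]

A has Jordan form J = [[4, 1], [0, 4]] with A = PJP^{-1}, so e^{tA} = P e^{tJ} P^{-1}.

For a Jordan block J_k(λ), e^{tJ_k(λ)} = e^{λt} · (I + tN + t^2 N^2/2! + ... + t^{k-1} N^{k-1}/(k-1)!) where N is the nilpotent superdiagonal part.

Assembling the blocks and conjugating back gives the entries of e^{tA} as shown above.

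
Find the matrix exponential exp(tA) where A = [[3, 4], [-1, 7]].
A has Jordan form J = [[5, 1], [0, 5]] with A = PJP^{-1}, so e^{tA} = P e^{tJ} P^{-1}.

For a Jordan block J_k(λ), e^{tJ_k(λ)} = e^{λt} · (I + tN + t^2 N^2/2! + ... + t^{k-1} N^{k-1}/(k-1)!) where N is the nilpotent superdiagonal part.

Assembling the blocks and conjugating back gives the entries of e^{tA} as shown above.

e^{tA} = [[(1 - 2*t)*e^{5*t}, 4*t*e^{5*t}], [-t*e^{5*t}, (2*t + 1)*e^{5*t}]]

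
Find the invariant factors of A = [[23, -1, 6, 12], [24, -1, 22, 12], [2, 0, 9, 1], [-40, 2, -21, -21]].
The Jordan structure of A has elementary divisors (x + 1)^2, (x - 6)^2. Arranging the block sizes at each eigenvalue in decreasing order and taking row products gives the invariant factors.

Invariant factors (smallest first, each dividing the next): (x - 6)^2(x + 1)^2.

Check: the last factor (x - 6)^2(x + 1)^2 is the minimal polynomial, and the product (x - 6)^2(x + 1)^2 is the characteristic polynomial.

(x - 6)^2(x + 1)^2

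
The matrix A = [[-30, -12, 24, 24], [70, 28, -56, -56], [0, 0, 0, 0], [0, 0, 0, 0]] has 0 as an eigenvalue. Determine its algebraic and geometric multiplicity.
algebraic multiplicity 3, geometric multiplicity 3

The characteristic polynomial is x^3(x + 2), so the factor x appears with exponent 3: the algebraic multiplicity is 3.

rank(A) = 1, so the eigenspace has dimension 4 - 1 = 3: the geometric multiplicity is 3.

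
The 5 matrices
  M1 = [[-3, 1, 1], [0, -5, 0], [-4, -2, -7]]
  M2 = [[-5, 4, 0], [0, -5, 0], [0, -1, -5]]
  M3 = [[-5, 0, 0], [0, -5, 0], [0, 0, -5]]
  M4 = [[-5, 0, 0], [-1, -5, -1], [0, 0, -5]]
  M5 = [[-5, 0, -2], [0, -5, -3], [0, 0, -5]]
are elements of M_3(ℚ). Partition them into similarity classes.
Characteristic polynomials: χ_{M1} = (x + 5)^3, χ_{M2} = (x + 5)^3, χ_{M3} = (x + 5)^3, χ_{M4} = (x + 5)^3, χ_{M5} = (x + 5)^3.

{M1, M2, M4, M5}: invariant factors x + 5, (x + 5)^2.

{M3}: invariant factors x + 5, x + 5, x + 5.

Matrices are similar if and only if their invariant-factor lists agree; the partition into similarity classes is {M1, M2, M4, M5}, {M3}.

2 classes: {M1, M2, M4, M5}, {M3}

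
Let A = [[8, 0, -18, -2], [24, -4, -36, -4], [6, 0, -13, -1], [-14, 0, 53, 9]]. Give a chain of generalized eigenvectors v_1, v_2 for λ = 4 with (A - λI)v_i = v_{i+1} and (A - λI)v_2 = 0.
v_1 = [[-2, -4, -1, 6]]^T, v_2 = [[-2, -4, -1, 5]]^T

We seek v_1 ∈ ker((A - 4I)^2) \ ker(A - 4I), then set v_{i+1} = (A - 4I) v_i.

One such chain is v_1 = [[-2, -4, -1, 6]]^T, v_2 = [[-2, -4, -1, 5]]^T. Check: (A - 4I) v_2 = [[0, 0, 0, 0]]^T = 0.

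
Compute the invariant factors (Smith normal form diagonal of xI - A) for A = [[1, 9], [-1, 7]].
The Jordan structure of A has elementary divisors (x - 4)^2. Arranging the block sizes at each eigenvalue in decreasing order and taking row products gives the invariant factors.

Invariant factors (smallest first, each dividing the next): (x - 4)^2.

Check: the last factor (x - 4)^2 is the minimal polynomial, and the product (x - 4)^2 is the characteristic polynomial.

(x - 4)^2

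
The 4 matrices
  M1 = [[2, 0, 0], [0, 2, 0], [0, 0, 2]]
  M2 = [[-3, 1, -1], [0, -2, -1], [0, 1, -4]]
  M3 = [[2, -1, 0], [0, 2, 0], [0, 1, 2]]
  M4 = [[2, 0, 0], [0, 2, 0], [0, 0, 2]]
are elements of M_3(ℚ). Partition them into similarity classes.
3 classes: {M1, M4}, {M2}, {M3}

Characteristic polynomials: χ_{M1} = (x - 2)^3, χ_{M2} = (x + 3)^3, χ_{M3} = (x - 2)^3, χ_{M4} = (x - 2)^3.

{M1, M4}: invariant factors x - 2, x - 2, x - 2.

{M2}: invariant factors x + 3, (x + 3)^2.

{M3}: invariant factors x - 2, (x - 2)^2.

Matrices are similar if and only if their invariant-factor lists agree; the partition into similarity classes is {M1, M4}, {M2}, {M3}.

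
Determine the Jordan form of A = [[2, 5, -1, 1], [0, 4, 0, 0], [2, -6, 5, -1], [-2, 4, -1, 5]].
The characteristic polynomial is det(xI - A) = (x - 4)^4, so the eigenvalues are 4 (algebraic multiplicity 4).

For λ = 4: rank(A - 4I) = 2, rank((A - 4I)^2) = 0. The eigenspace has dimension 4 - 2 = 2, so there are 2 Jordan blocks; the rank sequence gives block sizes [2, 2].

Assembling the blocks gives the Jordan form J above.

J = [[4, 1, 0, 0], [0, 4, 0, 0], [0, 0, 4, 1], [0, 0, 0, 4]]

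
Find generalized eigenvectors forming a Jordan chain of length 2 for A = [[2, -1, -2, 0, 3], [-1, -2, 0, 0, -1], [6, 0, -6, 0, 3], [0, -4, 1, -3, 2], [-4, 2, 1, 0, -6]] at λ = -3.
We seek v_1 ∈ ker((A + 3I)^2) \ ker(A + 3I), then set v_{i+1} = (A + 3I) v_i.

One such chain is v_1 = [[-2, 1, -1, 0, 3]]^T, v_2 = [[0, 0, 0, 1, 0]]^T. Check: (A + 3I) v_2 = [[0, 0, 0, 0, 0]]^T = 0.

v_1 = [[-2, 1, -1, 0, 3]]^T, v_2 = [[0, 0, 0, 1, 0]]^T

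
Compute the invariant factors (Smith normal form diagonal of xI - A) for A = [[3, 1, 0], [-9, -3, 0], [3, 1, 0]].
The Jordan structure of A has elementary divisors x^2, x. Arranging the block sizes at each eigenvalue in decreasing order and taking row products gives the invariant factors.

Invariant factors (smallest first, each dividing the next): x, x^2.

Check: the last factor x^2 is the minimal polynomial, and the product x^3 is the characteristic polynomial.

x, x^2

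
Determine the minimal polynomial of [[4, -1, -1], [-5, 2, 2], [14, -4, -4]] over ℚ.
The characteristic polynomial factors as x(x - 1)^2. The minimal polynomial is ∏(x - λ)^{k_λ} where k_λ is the size of the largest Jordan block at λ.

For λ = 0: rank(A) = 2, and the largest Jordan block has size 1 (the smallest k with rank(A^k) = rank(A^(k+1))).
For λ = 1: rank(A - I) = 2, and the largest Jordan block has size 2 (the smallest k with rank((A - I)^k) = rank((A - I)^(k+1))).

So m_A(x) = x(x - 1)^2.

m_A(x) = x(x - 1)^2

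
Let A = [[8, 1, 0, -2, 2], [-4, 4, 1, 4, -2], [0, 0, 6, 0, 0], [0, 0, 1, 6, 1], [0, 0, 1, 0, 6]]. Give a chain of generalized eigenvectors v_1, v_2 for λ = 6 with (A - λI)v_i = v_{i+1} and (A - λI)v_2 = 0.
v_1 = [[0, 0, 0, 1, 1]]^T, v_2 = [[0, 2, 0, 1, 0]]^T

We seek v_1 ∈ ker((A - 6I)^2) \ ker(A - 6I), then set v_{i+1} = (A - 6I) v_i.

One such chain is v_1 = [[0, 0, 0, 1, 1]]^T, v_2 = [[0, 2, 0, 1, 0]]^T. Check: (A - 6I) v_2 = [[0, 0, 0, 0, 0]]^T = 0.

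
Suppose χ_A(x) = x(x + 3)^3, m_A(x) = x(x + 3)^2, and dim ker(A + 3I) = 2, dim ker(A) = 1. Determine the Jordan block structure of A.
λ = -3: algebraic multiplicity 3 (exponent in χ_A), largest block size 2 (exponent in m_A), 2 blocks (geometric multiplicity). These force block sizes [2, 1].
λ = 0: algebraic multiplicity 1 (exponent in χ_A), largest block size 1 (exponent in m_A), 1 block (geometric multiplicity). This forces block sizes [1].

Jordan blocks: (-3, 2), (-3, 1), (0, 1)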